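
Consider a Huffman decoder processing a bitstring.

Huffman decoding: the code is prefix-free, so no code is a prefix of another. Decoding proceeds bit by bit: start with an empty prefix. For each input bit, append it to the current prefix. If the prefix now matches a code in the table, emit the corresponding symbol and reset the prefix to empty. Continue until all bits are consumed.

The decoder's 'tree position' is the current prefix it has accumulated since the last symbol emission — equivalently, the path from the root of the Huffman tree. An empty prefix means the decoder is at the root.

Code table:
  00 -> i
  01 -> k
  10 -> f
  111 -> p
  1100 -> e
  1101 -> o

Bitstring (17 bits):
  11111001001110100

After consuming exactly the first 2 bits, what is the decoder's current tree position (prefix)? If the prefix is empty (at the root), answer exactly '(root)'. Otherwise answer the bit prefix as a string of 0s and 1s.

Answer: 11

Derivation:
Bit 0: prefix='1' (no match yet)
Bit 1: prefix='11' (no match yet)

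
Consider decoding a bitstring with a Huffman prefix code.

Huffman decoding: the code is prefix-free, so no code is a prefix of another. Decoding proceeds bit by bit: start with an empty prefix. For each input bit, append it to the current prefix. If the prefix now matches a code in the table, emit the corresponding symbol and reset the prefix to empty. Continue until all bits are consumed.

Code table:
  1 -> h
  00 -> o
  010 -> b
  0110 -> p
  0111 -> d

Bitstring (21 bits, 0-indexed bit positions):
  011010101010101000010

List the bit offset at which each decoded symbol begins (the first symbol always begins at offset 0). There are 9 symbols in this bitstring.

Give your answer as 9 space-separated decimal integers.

Answer: 0 4 5 8 9 12 13 16 18

Derivation:
Bit 0: prefix='0' (no match yet)
Bit 1: prefix='01' (no match yet)
Bit 2: prefix='011' (no match yet)
Bit 3: prefix='0110' -> emit 'p', reset
Bit 4: prefix='1' -> emit 'h', reset
Bit 5: prefix='0' (no match yet)
Bit 6: prefix='01' (no match yet)
Bit 7: prefix='010' -> emit 'b', reset
Bit 8: prefix='1' -> emit 'h', reset
Bit 9: prefix='0' (no match yet)
Bit 10: prefix='01' (no match yet)
Bit 11: prefix='010' -> emit 'b', reset
Bit 12: prefix='1' -> emit 'h', reset
Bit 13: prefix='0' (no match yet)
Bit 14: prefix='01' (no match yet)
Bit 15: prefix='010' -> emit 'b', reset
Bit 16: prefix='0' (no match yet)
Bit 17: prefix='00' -> emit 'o', reset
Bit 18: prefix='0' (no match yet)
Bit 19: prefix='01' (no match yet)
Bit 20: prefix='010' -> emit 'b', reset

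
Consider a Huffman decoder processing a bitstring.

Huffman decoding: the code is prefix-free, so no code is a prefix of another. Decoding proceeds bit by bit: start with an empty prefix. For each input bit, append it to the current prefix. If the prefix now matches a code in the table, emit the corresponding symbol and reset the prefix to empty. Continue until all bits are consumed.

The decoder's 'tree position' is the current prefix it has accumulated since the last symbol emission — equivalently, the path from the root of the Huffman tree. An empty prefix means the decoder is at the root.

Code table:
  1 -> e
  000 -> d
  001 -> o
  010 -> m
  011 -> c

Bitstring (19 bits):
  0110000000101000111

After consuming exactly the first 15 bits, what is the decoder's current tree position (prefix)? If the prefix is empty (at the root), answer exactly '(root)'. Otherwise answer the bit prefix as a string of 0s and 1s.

Bit 0: prefix='0' (no match yet)
Bit 1: prefix='01' (no match yet)
Bit 2: prefix='011' -> emit 'c', reset
Bit 3: prefix='0' (no match yet)
Bit 4: prefix='00' (no match yet)
Bit 5: prefix='000' -> emit 'd', reset
Bit 6: prefix='0' (no match yet)
Bit 7: prefix='00' (no match yet)
Bit 8: prefix='000' -> emit 'd', reset
Bit 9: prefix='0' (no match yet)
Bit 10: prefix='01' (no match yet)
Bit 11: prefix='010' -> emit 'm', reset
Bit 12: prefix='1' -> emit 'e', reset
Bit 13: prefix='0' (no match yet)
Bit 14: prefix='00' (no match yet)

Answer: 00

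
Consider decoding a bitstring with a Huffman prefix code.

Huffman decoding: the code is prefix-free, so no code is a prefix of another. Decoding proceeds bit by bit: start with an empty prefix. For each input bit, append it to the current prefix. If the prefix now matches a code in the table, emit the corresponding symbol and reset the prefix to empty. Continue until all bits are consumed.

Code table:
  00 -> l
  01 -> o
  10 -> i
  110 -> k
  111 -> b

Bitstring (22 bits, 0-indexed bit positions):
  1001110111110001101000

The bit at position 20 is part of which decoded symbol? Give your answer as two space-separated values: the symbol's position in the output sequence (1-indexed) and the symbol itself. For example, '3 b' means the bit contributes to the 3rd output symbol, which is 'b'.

Bit 0: prefix='1' (no match yet)
Bit 1: prefix='10' -> emit 'i', reset
Bit 2: prefix='0' (no match yet)
Bit 3: prefix='01' -> emit 'o', reset
Bit 4: prefix='1' (no match yet)
Bit 5: prefix='11' (no match yet)
Bit 6: prefix='110' -> emit 'k', reset
Bit 7: prefix='1' (no match yet)
Bit 8: prefix='11' (no match yet)
Bit 9: prefix='111' -> emit 'b', reset
Bit 10: prefix='1' (no match yet)
Bit 11: prefix='11' (no match yet)
Bit 12: prefix='110' -> emit 'k', reset
Bit 13: prefix='0' (no match yet)
Bit 14: prefix='00' -> emit 'l', reset
Bit 15: prefix='1' (no match yet)
Bit 16: prefix='11' (no match yet)
Bit 17: prefix='110' -> emit 'k', reset
Bit 18: prefix='1' (no match yet)
Bit 19: prefix='10' -> emit 'i', reset
Bit 20: prefix='0' (no match yet)
Bit 21: prefix='00' -> emit 'l', reset

Answer: 9 l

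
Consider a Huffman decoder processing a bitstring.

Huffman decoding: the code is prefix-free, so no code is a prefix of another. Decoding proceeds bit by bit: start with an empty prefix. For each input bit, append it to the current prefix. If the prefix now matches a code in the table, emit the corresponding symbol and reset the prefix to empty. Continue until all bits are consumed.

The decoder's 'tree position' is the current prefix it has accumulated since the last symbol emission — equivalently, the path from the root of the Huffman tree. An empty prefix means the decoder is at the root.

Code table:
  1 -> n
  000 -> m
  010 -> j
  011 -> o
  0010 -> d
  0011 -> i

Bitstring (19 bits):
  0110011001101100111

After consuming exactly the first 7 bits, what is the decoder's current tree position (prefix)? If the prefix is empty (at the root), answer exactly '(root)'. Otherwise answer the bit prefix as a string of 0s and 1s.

Answer: (root)

Derivation:
Bit 0: prefix='0' (no match yet)
Bit 1: prefix='01' (no match yet)
Bit 2: prefix='011' -> emit 'o', reset
Bit 3: prefix='0' (no match yet)
Bit 4: prefix='00' (no match yet)
Bit 5: prefix='001' (no match yet)
Bit 6: prefix='0011' -> emit 'i', reset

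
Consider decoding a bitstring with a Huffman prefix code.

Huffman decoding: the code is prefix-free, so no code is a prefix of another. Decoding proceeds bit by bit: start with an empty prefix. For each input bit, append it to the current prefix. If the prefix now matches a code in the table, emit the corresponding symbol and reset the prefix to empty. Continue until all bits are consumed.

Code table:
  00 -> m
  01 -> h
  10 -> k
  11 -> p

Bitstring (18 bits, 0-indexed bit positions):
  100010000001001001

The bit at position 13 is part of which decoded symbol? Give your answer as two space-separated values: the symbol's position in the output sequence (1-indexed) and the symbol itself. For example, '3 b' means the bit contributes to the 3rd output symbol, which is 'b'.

Bit 0: prefix='1' (no match yet)
Bit 1: prefix='10' -> emit 'k', reset
Bit 2: prefix='0' (no match yet)
Bit 3: prefix='00' -> emit 'm', reset
Bit 4: prefix='1' (no match yet)
Bit 5: prefix='10' -> emit 'k', reset
Bit 6: prefix='0' (no match yet)
Bit 7: prefix='00' -> emit 'm', reset
Bit 8: prefix='0' (no match yet)
Bit 9: prefix='00' -> emit 'm', reset
Bit 10: prefix='0' (no match yet)
Bit 11: prefix='01' -> emit 'h', reset
Bit 12: prefix='0' (no match yet)
Bit 13: prefix='00' -> emit 'm', reset
Bit 14: prefix='1' (no match yet)
Bit 15: prefix='10' -> emit 'k', reset
Bit 16: prefix='0' (no match yet)
Bit 17: prefix='01' -> emit 'h', reset

Answer: 7 m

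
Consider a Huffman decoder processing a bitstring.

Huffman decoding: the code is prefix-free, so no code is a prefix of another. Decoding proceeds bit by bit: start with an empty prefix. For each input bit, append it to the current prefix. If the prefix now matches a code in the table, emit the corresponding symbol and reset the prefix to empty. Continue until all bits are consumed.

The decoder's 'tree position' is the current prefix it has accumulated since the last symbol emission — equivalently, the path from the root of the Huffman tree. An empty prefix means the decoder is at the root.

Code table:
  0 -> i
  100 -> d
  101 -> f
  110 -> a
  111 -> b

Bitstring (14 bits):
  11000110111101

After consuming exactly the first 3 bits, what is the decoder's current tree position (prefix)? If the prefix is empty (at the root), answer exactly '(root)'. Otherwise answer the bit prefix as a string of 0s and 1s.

Bit 0: prefix='1' (no match yet)
Bit 1: prefix='11' (no match yet)
Bit 2: prefix='110' -> emit 'a', reset

Answer: (root)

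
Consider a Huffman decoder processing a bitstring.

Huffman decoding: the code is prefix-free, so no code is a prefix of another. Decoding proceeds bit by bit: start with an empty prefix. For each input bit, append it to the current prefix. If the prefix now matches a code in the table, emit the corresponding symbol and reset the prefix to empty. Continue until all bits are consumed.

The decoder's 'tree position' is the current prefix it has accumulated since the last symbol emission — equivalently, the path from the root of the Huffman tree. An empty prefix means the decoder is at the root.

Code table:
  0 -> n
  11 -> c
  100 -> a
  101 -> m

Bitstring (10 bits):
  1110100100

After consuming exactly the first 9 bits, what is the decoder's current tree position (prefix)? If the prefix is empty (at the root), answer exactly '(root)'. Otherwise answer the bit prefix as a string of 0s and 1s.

Answer: 10

Derivation:
Bit 0: prefix='1' (no match yet)
Bit 1: prefix='11' -> emit 'c', reset
Bit 2: prefix='1' (no match yet)
Bit 3: prefix='10' (no match yet)
Bit 4: prefix='101' -> emit 'm', reset
Bit 5: prefix='0' -> emit 'n', reset
Bit 6: prefix='0' -> emit 'n', reset
Bit 7: prefix='1' (no match yet)
Bit 8: prefix='10' (no match yet)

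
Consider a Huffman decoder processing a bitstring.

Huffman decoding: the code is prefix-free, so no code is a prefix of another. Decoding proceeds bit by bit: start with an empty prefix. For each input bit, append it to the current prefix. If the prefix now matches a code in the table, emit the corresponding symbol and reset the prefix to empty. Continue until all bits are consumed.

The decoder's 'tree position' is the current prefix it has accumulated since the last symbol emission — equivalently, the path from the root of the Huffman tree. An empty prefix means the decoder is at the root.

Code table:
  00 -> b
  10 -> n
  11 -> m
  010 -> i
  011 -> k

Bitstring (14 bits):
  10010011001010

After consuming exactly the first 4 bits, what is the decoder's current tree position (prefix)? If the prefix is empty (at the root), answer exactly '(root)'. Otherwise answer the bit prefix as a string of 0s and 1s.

Answer: 01

Derivation:
Bit 0: prefix='1' (no match yet)
Bit 1: prefix='10' -> emit 'n', reset
Bit 2: prefix='0' (no match yet)
Bit 3: prefix='01' (no match yet)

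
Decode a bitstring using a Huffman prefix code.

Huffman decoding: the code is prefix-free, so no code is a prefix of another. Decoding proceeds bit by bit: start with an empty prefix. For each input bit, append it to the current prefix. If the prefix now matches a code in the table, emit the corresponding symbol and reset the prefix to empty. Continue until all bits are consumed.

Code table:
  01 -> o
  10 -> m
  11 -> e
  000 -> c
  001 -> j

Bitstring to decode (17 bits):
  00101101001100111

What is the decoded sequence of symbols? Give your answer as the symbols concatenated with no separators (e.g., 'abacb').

Answer: jommomoe

Derivation:
Bit 0: prefix='0' (no match yet)
Bit 1: prefix='00' (no match yet)
Bit 2: prefix='001' -> emit 'j', reset
Bit 3: prefix='0' (no match yet)
Bit 4: prefix='01' -> emit 'o', reset
Bit 5: prefix='1' (no match yet)
Bit 6: prefix='10' -> emit 'm', reset
Bit 7: prefix='1' (no match yet)
Bit 8: prefix='10' -> emit 'm', reset
Bit 9: prefix='0' (no match yet)
Bit 10: prefix='01' -> emit 'o', reset
Bit 11: prefix='1' (no match yet)
Bit 12: prefix='10' -> emit 'm', reset
Bit 13: prefix='0' (no match yet)
Bit 14: prefix='01' -> emit 'o', reset
Bit 15: prefix='1' (no match yet)
Bit 16: prefix='11' -> emit 'e', reset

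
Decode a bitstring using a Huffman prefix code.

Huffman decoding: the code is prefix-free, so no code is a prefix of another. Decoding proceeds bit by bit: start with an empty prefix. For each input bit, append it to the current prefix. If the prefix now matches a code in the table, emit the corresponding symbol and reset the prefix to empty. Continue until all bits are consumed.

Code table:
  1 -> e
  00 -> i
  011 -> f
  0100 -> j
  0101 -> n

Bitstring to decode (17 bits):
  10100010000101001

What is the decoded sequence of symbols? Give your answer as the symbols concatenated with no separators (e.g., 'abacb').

Answer: ejjieje

Derivation:
Bit 0: prefix='1' -> emit 'e', reset
Bit 1: prefix='0' (no match yet)
Bit 2: prefix='01' (no match yet)
Bit 3: prefix='010' (no match yet)
Bit 4: prefix='0100' -> emit 'j', reset
Bit 5: prefix='0' (no match yet)
Bit 6: prefix='01' (no match yet)
Bit 7: prefix='010' (no match yet)
Bit 8: prefix='0100' -> emit 'j', reset
Bit 9: prefix='0' (no match yet)
Bit 10: prefix='00' -> emit 'i', reset
Bit 11: prefix='1' -> emit 'e', reset
Bit 12: prefix='0' (no match yet)
Bit 13: prefix='01' (no match yet)
Bit 14: prefix='010' (no match yet)
Bit 15: prefix='0100' -> emit 'j', reset
Bit 16: prefix='1' -> emit 'e', reset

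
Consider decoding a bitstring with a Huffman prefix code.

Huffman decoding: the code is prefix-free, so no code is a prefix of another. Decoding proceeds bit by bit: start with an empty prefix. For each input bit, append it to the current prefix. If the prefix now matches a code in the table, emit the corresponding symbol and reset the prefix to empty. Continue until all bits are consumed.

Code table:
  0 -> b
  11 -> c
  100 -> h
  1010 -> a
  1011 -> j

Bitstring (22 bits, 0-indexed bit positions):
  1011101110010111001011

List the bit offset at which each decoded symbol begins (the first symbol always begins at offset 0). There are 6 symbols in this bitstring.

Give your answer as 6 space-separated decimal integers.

Bit 0: prefix='1' (no match yet)
Bit 1: prefix='10' (no match yet)
Bit 2: prefix='101' (no match yet)
Bit 3: prefix='1011' -> emit 'j', reset
Bit 4: prefix='1' (no match yet)
Bit 5: prefix='10' (no match yet)
Bit 6: prefix='101' (no match yet)
Bit 7: prefix='1011' -> emit 'j', reset
Bit 8: prefix='1' (no match yet)
Bit 9: prefix='10' (no match yet)
Bit 10: prefix='100' -> emit 'h', reset
Bit 11: prefix='1' (no match yet)
Bit 12: prefix='10' (no match yet)
Bit 13: prefix='101' (no match yet)
Bit 14: prefix='1011' -> emit 'j', reset
Bit 15: prefix='1' (no match yet)
Bit 16: prefix='10' (no match yet)
Bit 17: prefix='100' -> emit 'h', reset
Bit 18: prefix='1' (no match yet)
Bit 19: prefix='10' (no match yet)
Bit 20: prefix='101' (no match yet)
Bit 21: prefix='1011' -> emit 'j', reset

Answer: 0 4 8 11 15 18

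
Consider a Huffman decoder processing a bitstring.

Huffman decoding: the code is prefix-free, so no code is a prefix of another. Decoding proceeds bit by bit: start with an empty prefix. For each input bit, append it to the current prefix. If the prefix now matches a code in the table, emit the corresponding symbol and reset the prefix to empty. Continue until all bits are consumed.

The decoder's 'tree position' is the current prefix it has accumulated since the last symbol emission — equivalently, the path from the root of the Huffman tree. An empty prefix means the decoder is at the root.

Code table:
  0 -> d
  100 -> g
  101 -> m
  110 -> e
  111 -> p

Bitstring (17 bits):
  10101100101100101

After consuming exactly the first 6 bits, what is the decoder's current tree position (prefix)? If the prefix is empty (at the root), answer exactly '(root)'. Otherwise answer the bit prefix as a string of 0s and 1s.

Bit 0: prefix='1' (no match yet)
Bit 1: prefix='10' (no match yet)
Bit 2: prefix='101' -> emit 'm', reset
Bit 3: prefix='0' -> emit 'd', reset
Bit 4: prefix='1' (no match yet)
Bit 5: prefix='11' (no match yet)

Answer: 11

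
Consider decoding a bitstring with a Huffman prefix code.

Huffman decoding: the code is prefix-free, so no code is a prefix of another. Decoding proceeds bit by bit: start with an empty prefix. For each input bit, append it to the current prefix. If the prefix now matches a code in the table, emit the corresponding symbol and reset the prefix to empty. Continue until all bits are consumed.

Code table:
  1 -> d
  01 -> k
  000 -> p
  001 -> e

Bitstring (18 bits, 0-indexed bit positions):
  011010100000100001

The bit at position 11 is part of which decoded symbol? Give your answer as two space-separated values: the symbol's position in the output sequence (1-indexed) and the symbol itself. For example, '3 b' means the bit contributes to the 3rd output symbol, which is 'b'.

Answer: 6 e

Derivation:
Bit 0: prefix='0' (no match yet)
Bit 1: prefix='01' -> emit 'k', reset
Bit 2: prefix='1' -> emit 'd', reset
Bit 3: prefix='0' (no match yet)
Bit 4: prefix='01' -> emit 'k', reset
Bit 5: prefix='0' (no match yet)
Bit 6: prefix='01' -> emit 'k', reset
Bit 7: prefix='0' (no match yet)
Bit 8: prefix='00' (no match yet)
Bit 9: prefix='000' -> emit 'p', reset
Bit 10: prefix='0' (no match yet)
Bit 11: prefix='00' (no match yet)
Bit 12: prefix='001' -> emit 'e', reset
Bit 13: prefix='0' (no match yet)
Bit 14: prefix='00' (no match yet)
Bit 15: prefix='000' -> emit 'p', reset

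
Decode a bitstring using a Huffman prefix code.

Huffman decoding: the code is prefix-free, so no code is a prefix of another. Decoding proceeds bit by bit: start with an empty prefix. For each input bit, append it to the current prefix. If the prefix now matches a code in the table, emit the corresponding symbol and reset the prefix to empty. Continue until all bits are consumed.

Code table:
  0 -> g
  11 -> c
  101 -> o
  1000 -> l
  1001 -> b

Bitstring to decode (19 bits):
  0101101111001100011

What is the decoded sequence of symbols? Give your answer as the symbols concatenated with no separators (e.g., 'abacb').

Answer: goocblc

Derivation:
Bit 0: prefix='0' -> emit 'g', reset
Bit 1: prefix='1' (no match yet)
Bit 2: prefix='10' (no match yet)
Bit 3: prefix='101' -> emit 'o', reset
Bit 4: prefix='1' (no match yet)
Bit 5: prefix='10' (no match yet)
Bit 6: prefix='101' -> emit 'o', reset
Bit 7: prefix='1' (no match yet)
Bit 8: prefix='11' -> emit 'c', reset
Bit 9: prefix='1' (no match yet)
Bit 10: prefix='10' (no match yet)
Bit 11: prefix='100' (no match yet)
Bit 12: prefix='1001' -> emit 'b', reset
Bit 13: prefix='1' (no match yet)
Bit 14: prefix='10' (no match yet)
Bit 15: prefix='100' (no match yet)
Bit 16: prefix='1000' -> emit 'l', reset
Bit 17: prefix='1' (no match yet)
Bit 18: prefix='11' -> emit 'c', reset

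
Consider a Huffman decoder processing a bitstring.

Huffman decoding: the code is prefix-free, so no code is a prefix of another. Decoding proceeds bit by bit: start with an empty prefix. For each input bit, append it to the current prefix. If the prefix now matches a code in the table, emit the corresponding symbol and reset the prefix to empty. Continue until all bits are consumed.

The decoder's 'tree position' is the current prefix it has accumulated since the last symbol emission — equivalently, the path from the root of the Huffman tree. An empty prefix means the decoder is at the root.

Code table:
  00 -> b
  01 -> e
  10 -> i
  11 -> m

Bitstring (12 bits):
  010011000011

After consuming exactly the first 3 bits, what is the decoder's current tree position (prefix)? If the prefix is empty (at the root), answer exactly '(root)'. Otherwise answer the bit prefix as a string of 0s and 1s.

Bit 0: prefix='0' (no match yet)
Bit 1: prefix='01' -> emit 'e', reset
Bit 2: prefix='0' (no match yet)

Answer: 0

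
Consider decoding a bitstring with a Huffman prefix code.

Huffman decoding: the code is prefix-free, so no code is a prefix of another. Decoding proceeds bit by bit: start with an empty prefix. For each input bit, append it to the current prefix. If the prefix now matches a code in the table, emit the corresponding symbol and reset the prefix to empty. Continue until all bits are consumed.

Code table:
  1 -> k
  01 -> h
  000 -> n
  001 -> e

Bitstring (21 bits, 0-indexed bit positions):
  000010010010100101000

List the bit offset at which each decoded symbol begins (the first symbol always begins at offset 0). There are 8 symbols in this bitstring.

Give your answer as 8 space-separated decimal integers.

Answer: 0 3 5 8 11 13 16 18

Derivation:
Bit 0: prefix='0' (no match yet)
Bit 1: prefix='00' (no match yet)
Bit 2: prefix='000' -> emit 'n', reset
Bit 3: prefix='0' (no match yet)
Bit 4: prefix='01' -> emit 'h', reset
Bit 5: prefix='0' (no match yet)
Bit 6: prefix='00' (no match yet)
Bit 7: prefix='001' -> emit 'e', reset
Bit 8: prefix='0' (no match yet)
Bit 9: prefix='00' (no match yet)
Bit 10: prefix='001' -> emit 'e', reset
Bit 11: prefix='0' (no match yet)
Bit 12: prefix='01' -> emit 'h', reset
Bit 13: prefix='0' (no match yet)
Bit 14: prefix='00' (no match yet)
Bit 15: prefix='001' -> emit 'e', reset
Bit 16: prefix='0' (no match yet)
Bit 17: prefix='01' -> emit 'h', reset
Bit 18: prefix='0' (no match yet)
Bit 19: prefix='00' (no match yet)
Bit 20: prefix='000' -> emit 'n', reset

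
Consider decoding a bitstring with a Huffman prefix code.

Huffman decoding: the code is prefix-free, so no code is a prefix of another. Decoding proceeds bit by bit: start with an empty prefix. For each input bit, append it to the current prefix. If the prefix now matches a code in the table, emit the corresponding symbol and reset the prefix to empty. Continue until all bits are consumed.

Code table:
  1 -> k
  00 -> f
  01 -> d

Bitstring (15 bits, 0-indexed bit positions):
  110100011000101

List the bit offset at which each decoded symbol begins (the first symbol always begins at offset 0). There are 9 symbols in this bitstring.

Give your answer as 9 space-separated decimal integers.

Bit 0: prefix='1' -> emit 'k', reset
Bit 1: prefix='1' -> emit 'k', reset
Bit 2: prefix='0' (no match yet)
Bit 3: prefix='01' -> emit 'd', reset
Bit 4: prefix='0' (no match yet)
Bit 5: prefix='00' -> emit 'f', reset
Bit 6: prefix='0' (no match yet)
Bit 7: prefix='01' -> emit 'd', reset
Bit 8: prefix='1' -> emit 'k', reset
Bit 9: prefix='0' (no match yet)
Bit 10: prefix='00' -> emit 'f', reset
Bit 11: prefix='0' (no match yet)
Bit 12: prefix='01' -> emit 'd', reset
Bit 13: prefix='0' (no match yet)
Bit 14: prefix='01' -> emit 'd', reset

Answer: 0 1 2 4 6 8 9 11 13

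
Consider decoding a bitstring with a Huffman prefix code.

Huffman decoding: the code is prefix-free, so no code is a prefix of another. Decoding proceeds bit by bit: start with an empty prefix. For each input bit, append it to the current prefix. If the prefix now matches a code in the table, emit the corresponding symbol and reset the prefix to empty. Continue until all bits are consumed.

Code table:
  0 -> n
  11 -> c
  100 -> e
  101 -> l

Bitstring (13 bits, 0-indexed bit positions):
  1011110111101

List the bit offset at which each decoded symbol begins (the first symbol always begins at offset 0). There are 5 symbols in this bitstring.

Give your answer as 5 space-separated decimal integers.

Bit 0: prefix='1' (no match yet)
Bit 1: prefix='10' (no match yet)
Bit 2: prefix='101' -> emit 'l', reset
Bit 3: prefix='1' (no match yet)
Bit 4: prefix='11' -> emit 'c', reset
Bit 5: prefix='1' (no match yet)
Bit 6: prefix='10' (no match yet)
Bit 7: prefix='101' -> emit 'l', reset
Bit 8: prefix='1' (no match yet)
Bit 9: prefix='11' -> emit 'c', reset
Bit 10: prefix='1' (no match yet)
Bit 11: prefix='10' (no match yet)
Bit 12: prefix='101' -> emit 'l', reset

Answer: 0 3 5 8 10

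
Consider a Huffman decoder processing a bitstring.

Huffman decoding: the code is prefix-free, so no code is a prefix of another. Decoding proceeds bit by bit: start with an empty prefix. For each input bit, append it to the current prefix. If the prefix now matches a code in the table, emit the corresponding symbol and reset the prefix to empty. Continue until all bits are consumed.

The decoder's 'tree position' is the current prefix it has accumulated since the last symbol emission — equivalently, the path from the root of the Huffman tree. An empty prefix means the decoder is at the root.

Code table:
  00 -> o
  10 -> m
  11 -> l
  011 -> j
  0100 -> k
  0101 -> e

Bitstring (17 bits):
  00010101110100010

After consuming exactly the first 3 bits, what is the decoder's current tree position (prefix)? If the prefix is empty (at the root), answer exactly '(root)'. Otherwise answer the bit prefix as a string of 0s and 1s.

Answer: 0

Derivation:
Bit 0: prefix='0' (no match yet)
Bit 1: prefix='00' -> emit 'o', reset
Bit 2: prefix='0' (no match yet)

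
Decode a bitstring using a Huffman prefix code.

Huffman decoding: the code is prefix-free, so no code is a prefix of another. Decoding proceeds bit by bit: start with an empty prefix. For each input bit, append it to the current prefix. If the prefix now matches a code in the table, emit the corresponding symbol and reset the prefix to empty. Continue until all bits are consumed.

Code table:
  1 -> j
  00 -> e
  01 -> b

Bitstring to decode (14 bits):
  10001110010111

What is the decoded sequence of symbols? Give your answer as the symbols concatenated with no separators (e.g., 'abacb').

Bit 0: prefix='1' -> emit 'j', reset
Bit 1: prefix='0' (no match yet)
Bit 2: prefix='00' -> emit 'e', reset
Bit 3: prefix='0' (no match yet)
Bit 4: prefix='01' -> emit 'b', reset
Bit 5: prefix='1' -> emit 'j', reset
Bit 6: prefix='1' -> emit 'j', reset
Bit 7: prefix='0' (no match yet)
Bit 8: prefix='00' -> emit 'e', reset
Bit 9: prefix='1' -> emit 'j', reset
Bit 10: prefix='0' (no match yet)
Bit 11: prefix='01' -> emit 'b', reset
Bit 12: prefix='1' -> emit 'j', reset
Bit 13: prefix='1' -> emit 'j', reset

Answer: jebjjejbjj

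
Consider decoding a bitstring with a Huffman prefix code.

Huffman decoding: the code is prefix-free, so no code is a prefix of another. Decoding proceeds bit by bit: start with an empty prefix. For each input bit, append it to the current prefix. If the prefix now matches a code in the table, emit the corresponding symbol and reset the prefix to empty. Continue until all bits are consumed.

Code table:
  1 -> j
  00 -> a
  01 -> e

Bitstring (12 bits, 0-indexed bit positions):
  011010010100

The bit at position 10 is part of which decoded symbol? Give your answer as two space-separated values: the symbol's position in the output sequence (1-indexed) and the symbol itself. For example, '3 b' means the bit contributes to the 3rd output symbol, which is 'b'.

Answer: 7 a

Derivation:
Bit 0: prefix='0' (no match yet)
Bit 1: prefix='01' -> emit 'e', reset
Bit 2: prefix='1' -> emit 'j', reset
Bit 3: prefix='0' (no match yet)
Bit 4: prefix='01' -> emit 'e', reset
Bit 5: prefix='0' (no match yet)
Bit 6: prefix='00' -> emit 'a', reset
Bit 7: prefix='1' -> emit 'j', reset
Bit 8: prefix='0' (no match yet)
Bit 9: prefix='01' -> emit 'e', reset
Bit 10: prefix='0' (no match yet)
Bit 11: prefix='00' -> emit 'a', reset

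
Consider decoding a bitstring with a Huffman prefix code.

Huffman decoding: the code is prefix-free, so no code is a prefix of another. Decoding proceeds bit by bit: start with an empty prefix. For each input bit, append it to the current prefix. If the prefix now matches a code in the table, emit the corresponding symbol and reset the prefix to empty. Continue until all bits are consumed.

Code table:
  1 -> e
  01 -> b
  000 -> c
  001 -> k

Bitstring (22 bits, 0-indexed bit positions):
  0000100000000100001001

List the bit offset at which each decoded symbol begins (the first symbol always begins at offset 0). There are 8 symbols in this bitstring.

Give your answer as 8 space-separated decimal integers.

Bit 0: prefix='0' (no match yet)
Bit 1: prefix='00' (no match yet)
Bit 2: prefix='000' -> emit 'c', reset
Bit 3: prefix='0' (no match yet)
Bit 4: prefix='01' -> emit 'b', reset
Bit 5: prefix='0' (no match yet)
Bit 6: prefix='00' (no match yet)
Bit 7: prefix='000' -> emit 'c', reset
Bit 8: prefix='0' (no match yet)
Bit 9: prefix='00' (no match yet)
Bit 10: prefix='000' -> emit 'c', reset
Bit 11: prefix='0' (no match yet)
Bit 12: prefix='00' (no match yet)
Bit 13: prefix='001' -> emit 'k', reset
Bit 14: prefix='0' (no match yet)
Bit 15: prefix='00' (no match yet)
Bit 16: prefix='000' -> emit 'c', reset
Bit 17: prefix='0' (no match yet)
Bit 18: prefix='01' -> emit 'b', reset
Bit 19: prefix='0' (no match yet)
Bit 20: prefix='00' (no match yet)
Bit 21: prefix='001' -> emit 'k', reset

Answer: 0 3 5 8 11 14 17 19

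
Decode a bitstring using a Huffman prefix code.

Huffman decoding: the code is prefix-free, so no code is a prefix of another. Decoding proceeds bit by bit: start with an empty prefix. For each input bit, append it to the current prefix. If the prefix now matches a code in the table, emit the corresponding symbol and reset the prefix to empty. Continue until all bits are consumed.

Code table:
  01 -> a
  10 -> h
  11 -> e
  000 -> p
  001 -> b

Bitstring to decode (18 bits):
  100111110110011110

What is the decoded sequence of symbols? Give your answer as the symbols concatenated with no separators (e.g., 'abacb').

Bit 0: prefix='1' (no match yet)
Bit 1: prefix='10' -> emit 'h', reset
Bit 2: prefix='0' (no match yet)
Bit 3: prefix='01' -> emit 'a', reset
Bit 4: prefix='1' (no match yet)
Bit 5: prefix='11' -> emit 'e', reset
Bit 6: prefix='1' (no match yet)
Bit 7: prefix='11' -> emit 'e', reset
Bit 8: prefix='0' (no match yet)
Bit 9: prefix='01' -> emit 'a', reset
Bit 10: prefix='1' (no match yet)
Bit 11: prefix='10' -> emit 'h', reset
Bit 12: prefix='0' (no match yet)
Bit 13: prefix='01' -> emit 'a', reset
Bit 14: prefix='1' (no match yet)
Bit 15: prefix='11' -> emit 'e', reset
Bit 16: prefix='1' (no match yet)
Bit 17: prefix='10' -> emit 'h', reset

Answer: haeeahaeh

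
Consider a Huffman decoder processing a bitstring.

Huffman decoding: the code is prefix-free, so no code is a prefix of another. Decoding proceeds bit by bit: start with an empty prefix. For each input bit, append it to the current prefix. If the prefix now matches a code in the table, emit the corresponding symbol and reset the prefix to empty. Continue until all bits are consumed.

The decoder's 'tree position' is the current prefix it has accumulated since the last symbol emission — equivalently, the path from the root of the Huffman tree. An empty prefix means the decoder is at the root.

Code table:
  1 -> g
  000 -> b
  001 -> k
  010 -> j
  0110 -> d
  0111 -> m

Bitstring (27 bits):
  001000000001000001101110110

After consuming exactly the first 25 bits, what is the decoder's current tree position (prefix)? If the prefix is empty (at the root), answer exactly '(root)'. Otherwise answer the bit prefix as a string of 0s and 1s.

Answer: 01

Derivation:
Bit 0: prefix='0' (no match yet)
Bit 1: prefix='00' (no match yet)
Bit 2: prefix='001' -> emit 'k', reset
Bit 3: prefix='0' (no match yet)
Bit 4: prefix='00' (no match yet)
Bit 5: prefix='000' -> emit 'b', reset
Bit 6: prefix='0' (no match yet)
Bit 7: prefix='00' (no match yet)
Bit 8: prefix='000' -> emit 'b', reset
Bit 9: prefix='0' (no match yet)
Bit 10: prefix='00' (no match yet)
Bit 11: prefix='001' -> emit 'k', reset
Bit 12: prefix='0' (no match yet)
Bit 13: prefix='00' (no match yet)
Bit 14: prefix='000' -> emit 'b', reset
Bit 15: prefix='0' (no match yet)
Bit 16: prefix='00' (no match yet)
Bit 17: prefix='001' -> emit 'k', reset
Bit 18: prefix='1' -> emit 'g', reset
Bit 19: prefix='0' (no match yet)
Bit 20: prefix='01' (no match yet)
Bit 21: prefix='011' (no match yet)
Bit 22: prefix='0111' -> emit 'm', reset
Bit 23: prefix='0' (no match yet)
Bit 24: prefix='01' (no match yet)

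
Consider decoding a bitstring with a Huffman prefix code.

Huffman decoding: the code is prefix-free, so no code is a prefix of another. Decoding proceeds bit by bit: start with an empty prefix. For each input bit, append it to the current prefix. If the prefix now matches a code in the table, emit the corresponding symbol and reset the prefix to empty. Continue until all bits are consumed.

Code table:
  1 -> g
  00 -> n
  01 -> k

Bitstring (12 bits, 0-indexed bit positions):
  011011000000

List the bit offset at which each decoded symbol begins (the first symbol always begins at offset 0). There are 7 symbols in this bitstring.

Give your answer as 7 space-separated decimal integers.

Bit 0: prefix='0' (no match yet)
Bit 1: prefix='01' -> emit 'k', reset
Bit 2: prefix='1' -> emit 'g', reset
Bit 3: prefix='0' (no match yet)
Bit 4: prefix='01' -> emit 'k', reset
Bit 5: prefix='1' -> emit 'g', reset
Bit 6: prefix='0' (no match yet)
Bit 7: prefix='00' -> emit 'n', reset
Bit 8: prefix='0' (no match yet)
Bit 9: prefix='00' -> emit 'n', reset
Bit 10: prefix='0' (no match yet)
Bit 11: prefix='00' -> emit 'n', reset

Answer: 0 2 3 5 6 8 10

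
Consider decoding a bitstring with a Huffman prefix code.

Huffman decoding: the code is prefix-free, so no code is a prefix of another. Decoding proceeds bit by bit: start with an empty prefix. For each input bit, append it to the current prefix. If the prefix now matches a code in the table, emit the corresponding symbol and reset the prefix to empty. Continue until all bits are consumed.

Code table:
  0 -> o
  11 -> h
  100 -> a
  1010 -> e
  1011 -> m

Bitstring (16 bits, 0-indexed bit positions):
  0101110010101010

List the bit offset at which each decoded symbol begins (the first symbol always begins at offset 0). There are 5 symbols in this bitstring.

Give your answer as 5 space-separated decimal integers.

Bit 0: prefix='0' -> emit 'o', reset
Bit 1: prefix='1' (no match yet)
Bit 2: prefix='10' (no match yet)
Bit 3: prefix='101' (no match yet)
Bit 4: prefix='1011' -> emit 'm', reset
Bit 5: prefix='1' (no match yet)
Bit 6: prefix='10' (no match yet)
Bit 7: prefix='100' -> emit 'a', reset
Bit 8: prefix='1' (no match yet)
Bit 9: prefix='10' (no match yet)
Bit 10: prefix='101' (no match yet)
Bit 11: prefix='1010' -> emit 'e', reset
Bit 12: prefix='1' (no match yet)
Bit 13: prefix='10' (no match yet)
Bit 14: prefix='101' (no match yet)
Bit 15: prefix='1010' -> emit 'e', reset

Answer: 0 1 5 8 12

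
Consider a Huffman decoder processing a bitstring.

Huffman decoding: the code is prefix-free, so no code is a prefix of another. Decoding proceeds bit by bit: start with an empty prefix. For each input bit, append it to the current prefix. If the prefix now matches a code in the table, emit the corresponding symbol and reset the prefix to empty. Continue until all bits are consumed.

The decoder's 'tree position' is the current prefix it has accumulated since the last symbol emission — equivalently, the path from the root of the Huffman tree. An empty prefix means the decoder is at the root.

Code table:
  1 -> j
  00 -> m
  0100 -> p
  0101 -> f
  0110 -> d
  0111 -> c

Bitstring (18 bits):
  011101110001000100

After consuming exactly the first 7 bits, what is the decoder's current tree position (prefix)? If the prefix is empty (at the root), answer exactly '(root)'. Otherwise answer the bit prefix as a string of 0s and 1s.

Bit 0: prefix='0' (no match yet)
Bit 1: prefix='01' (no match yet)
Bit 2: prefix='011' (no match yet)
Bit 3: prefix='0111' -> emit 'c', reset
Bit 4: prefix='0' (no match yet)
Bit 5: prefix='01' (no match yet)
Bit 6: prefix='011' (no match yet)

Answer: 011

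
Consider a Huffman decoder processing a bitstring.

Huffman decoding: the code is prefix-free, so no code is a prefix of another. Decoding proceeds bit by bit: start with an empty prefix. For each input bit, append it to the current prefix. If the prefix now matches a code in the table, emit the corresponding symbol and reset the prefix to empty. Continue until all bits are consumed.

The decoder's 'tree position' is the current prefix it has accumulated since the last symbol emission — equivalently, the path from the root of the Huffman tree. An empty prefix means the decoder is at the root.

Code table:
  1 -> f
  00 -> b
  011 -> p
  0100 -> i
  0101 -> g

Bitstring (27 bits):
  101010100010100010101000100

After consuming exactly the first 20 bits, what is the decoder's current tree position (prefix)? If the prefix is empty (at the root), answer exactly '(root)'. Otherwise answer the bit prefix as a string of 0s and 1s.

Bit 0: prefix='1' -> emit 'f', reset
Bit 1: prefix='0' (no match yet)
Bit 2: prefix='01' (no match yet)
Bit 3: prefix='010' (no match yet)
Bit 4: prefix='0101' -> emit 'g', reset
Bit 5: prefix='0' (no match yet)
Bit 6: prefix='01' (no match yet)
Bit 7: prefix='010' (no match yet)
Bit 8: prefix='0100' -> emit 'i', reset
Bit 9: prefix='0' (no match yet)
Bit 10: prefix='01' (no match yet)
Bit 11: prefix='010' (no match yet)
Bit 12: prefix='0101' -> emit 'g', reset
Bit 13: prefix='0' (no match yet)
Bit 14: prefix='00' -> emit 'b', reset
Bit 15: prefix='0' (no match yet)
Bit 16: prefix='01' (no match yet)
Bit 17: prefix='010' (no match yet)
Bit 18: prefix='0101' -> emit 'g', reset
Bit 19: prefix='0' (no match yet)

Answer: 0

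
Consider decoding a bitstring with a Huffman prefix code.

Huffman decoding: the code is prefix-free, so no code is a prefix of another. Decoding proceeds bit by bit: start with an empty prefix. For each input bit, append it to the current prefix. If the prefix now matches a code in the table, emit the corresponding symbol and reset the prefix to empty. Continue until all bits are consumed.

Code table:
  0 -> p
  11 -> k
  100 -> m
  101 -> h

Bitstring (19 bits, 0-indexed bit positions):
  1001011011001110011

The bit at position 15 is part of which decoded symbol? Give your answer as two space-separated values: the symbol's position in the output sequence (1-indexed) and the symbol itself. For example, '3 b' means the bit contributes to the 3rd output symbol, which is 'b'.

Bit 0: prefix='1' (no match yet)
Bit 1: prefix='10' (no match yet)
Bit 2: prefix='100' -> emit 'm', reset
Bit 3: prefix='1' (no match yet)
Bit 4: prefix='10' (no match yet)
Bit 5: prefix='101' -> emit 'h', reset
Bit 6: prefix='1' (no match yet)
Bit 7: prefix='10' (no match yet)
Bit 8: prefix='101' -> emit 'h', reset
Bit 9: prefix='1' (no match yet)
Bit 10: prefix='10' (no match yet)
Bit 11: prefix='100' -> emit 'm', reset
Bit 12: prefix='1' (no match yet)
Bit 13: prefix='11' -> emit 'k', reset
Bit 14: prefix='1' (no match yet)
Bit 15: prefix='10' (no match yet)
Bit 16: prefix='100' -> emit 'm', reset
Bit 17: prefix='1' (no match yet)
Bit 18: prefix='11' -> emit 'k', reset

Answer: 6 m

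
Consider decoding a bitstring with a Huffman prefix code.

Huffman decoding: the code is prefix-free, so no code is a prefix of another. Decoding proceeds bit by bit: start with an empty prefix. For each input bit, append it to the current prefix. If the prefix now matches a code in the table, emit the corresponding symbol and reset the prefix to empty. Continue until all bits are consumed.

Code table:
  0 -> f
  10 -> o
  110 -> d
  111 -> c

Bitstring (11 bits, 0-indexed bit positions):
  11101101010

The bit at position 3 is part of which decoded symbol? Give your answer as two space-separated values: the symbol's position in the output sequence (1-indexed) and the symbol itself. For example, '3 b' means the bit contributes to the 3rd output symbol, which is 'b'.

Bit 0: prefix='1' (no match yet)
Bit 1: prefix='11' (no match yet)
Bit 2: prefix='111' -> emit 'c', reset
Bit 3: prefix='0' -> emit 'f', reset
Bit 4: prefix='1' (no match yet)
Bit 5: prefix='11' (no match yet)
Bit 6: prefix='110' -> emit 'd', reset
Bit 7: prefix='1' (no match yet)

Answer: 2 f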